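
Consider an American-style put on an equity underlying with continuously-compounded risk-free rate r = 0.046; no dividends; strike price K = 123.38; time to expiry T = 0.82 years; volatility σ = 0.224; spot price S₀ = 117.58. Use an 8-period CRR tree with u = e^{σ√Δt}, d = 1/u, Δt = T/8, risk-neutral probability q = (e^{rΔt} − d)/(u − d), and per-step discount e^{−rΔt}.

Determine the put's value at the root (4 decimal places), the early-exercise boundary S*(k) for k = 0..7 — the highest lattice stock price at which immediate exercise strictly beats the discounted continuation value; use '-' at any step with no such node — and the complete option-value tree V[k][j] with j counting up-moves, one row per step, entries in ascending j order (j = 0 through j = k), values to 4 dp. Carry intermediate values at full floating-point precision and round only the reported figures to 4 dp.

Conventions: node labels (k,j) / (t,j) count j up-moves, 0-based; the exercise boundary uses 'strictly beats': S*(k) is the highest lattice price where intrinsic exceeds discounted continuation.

params: Δt=0.10250 u=1.07435 d=0.93080 q=0.51500 e^(-rΔt)=0.99530
t_8 payoffs: 57.1324 46.9153 35.1225 21.5109 5.8000 0.0000 0.0000 0.0000 0.0000
t_7: node(7,0) S=71.1730 payoff=52.2070 vs cont=51.6266 → 52.2070 [stop]  node(7,1) S=82.1498 payoff=41.2302 vs cont=40.6499 → 41.2302 [stop]  node(7,2) S=94.8194 payoff=28.5606 vs cont=27.9802 → 28.5606 [stop]  node(7,3) S=109.4430 payoff=13.9370 vs cont=13.3566 → 13.9370 [stop]  node(7,4) S=126.3220 payoff=0.0000 vs cont=2.7998 → 2.7998 [wait]  node(7,5) S=145.8041 payoff=0.0000 vs cont=0.0000 → 0.0000 [wait]  node(7,6) S=168.2909 payoff=0.0000 vs cont=0.0000 → 0.0000 [wait]  node(7,7) S=194.2457 payoff=0.0000 vs cont=0.0000 → 0.0000 [wait]  ⇒ S*(7)=109.4430
t_6: node(6,0) S=76.4647 payoff=46.9153 vs cont=46.3349 → 46.9153 [stop]  node(6,1) S=88.2575 payoff=35.1225 vs cont=34.5421 → 35.1225 [stop]  node(6,2) S=101.8691 payoff=21.5109 vs cont=20.9305 → 21.5109 [stop]  node(6,3) S=117.5800 payoff=5.8000 vs cont=8.1627 → 8.1627 [wait]  node(6,4) S=135.7139 payoff=0.0000 vs cont=1.3515 → 1.3515 [wait]  node(6,5) S=156.6445 payoff=0.0000 vs cont=0.0000 → 0.0000 [wait]  node(6,6) S=180.8032 payoff=0.0000 vs cont=0.0000 → 0.0000 [wait]  ⇒ S*(6)=101.8691
t_5: node(5,0) S=82.1498 payoff=41.2302 vs cont=40.6499 → 41.2302 [stop]  node(5,1) S=94.8194 payoff=28.5606 vs cont=27.9802 → 28.5606 [stop]  node(5,2) S=109.4430 payoff=13.9370 vs cont=14.5677 → 14.5677 [wait]  node(5,3) S=126.3220 payoff=0.0000 vs cont=4.6330 → 4.6330 [wait]  node(5,4) S=145.8041 payoff=0.0000 vs cont=0.6524 → 0.6524 [wait]  node(5,5) S=168.2909 payoff=0.0000 vs cont=0.0000 → 0.0000 [wait]  ⇒ S*(5)=94.8194
t_4: node(4,0) S=88.2575 payoff=35.1225 vs cont=34.5421 → 35.1225 [stop]  node(4,1) S=101.8691 payoff=21.5109 vs cont=21.2538 → 21.5109 [stop]  node(4,2) S=117.5800 payoff=5.8000 vs cont=9.4069 → 9.4069 [wait]  node(4,3) S=135.7139 payoff=0.0000 vs cont=2.5708 → 2.5708 [wait]  node(4,4) S=156.6445 payoff=0.0000 vs cont=0.3149 → 0.3149 [wait]  ⇒ S*(4)=101.8691
t_3: node(3,0) S=94.8194 payoff=28.5606 vs cont=27.9802 → 28.5606 [stop]  node(3,1) S=109.4430 payoff=13.9370 vs cont=15.2054 → 15.2054 [wait]  node(3,2) S=126.3220 payoff=0.0000 vs cont=5.8586 → 5.8586 [wait]  node(3,3) S=145.8041 payoff=0.0000 vs cont=1.4024 → 1.4024 [wait]  ⇒ S*(3)=94.8194
t_2: node(2,0) S=101.8691 payoff=21.5109 vs cont=21.5807 → 21.5807 [wait]  node(2,1) S=117.5800 payoff=5.8000 vs cont=10.3429 → 10.3429 [wait]  node(2,2) S=135.7139 payoff=0.0000 vs cont=3.5469 → 3.5469 [wait]  ⇒ S*(2)=-
t_1: node(1,0) S=109.4430 payoff=13.9370 vs cont=15.7189 → 15.7189 [wait]  node(1,1) S=126.3220 payoff=0.0000 vs cont=6.8108 → 6.8108 [wait]  ⇒ S*(1)=-
t_0: node(0,0) S=117.5800 payoff=5.8000 vs cont=11.0789 → 11.0789 [wait]  ⇒ S*(0)=-

price = 11.0789
boundary = - - - 94.8194 101.8691 94.8194 101.8691 109.4430
tree:
11.0789
15.7189 6.8108
21.5807 10.3429 3.5469
28.5606 15.2054 5.8586 1.4024
35.1225 21.5109 9.4069 2.5708 0.3149
41.2302 28.5606 14.5677 4.6330 0.6524 0.0000
46.9153 35.1225 21.5109 8.1627 1.3515 0.0000 0.0000
52.2070 41.2302 28.5606 13.9370 2.7998 0.0000 0.0000 0.0000
57.1324 46.9153 35.1225 21.5109 5.8000 0.0000 0.0000 0.0000 0.0000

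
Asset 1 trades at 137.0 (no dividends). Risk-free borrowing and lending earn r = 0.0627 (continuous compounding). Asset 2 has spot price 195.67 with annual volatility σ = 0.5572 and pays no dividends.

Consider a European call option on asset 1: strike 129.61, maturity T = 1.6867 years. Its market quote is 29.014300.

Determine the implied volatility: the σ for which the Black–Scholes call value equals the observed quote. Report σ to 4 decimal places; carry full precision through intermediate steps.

sigma = 0.2589

At σ = 0.2589 the Black–Scholes value reproduces the quote:
σ√T = 0.2589·√1.6867 = 0.336241
d₁ = (ln(S/K) + (r+σ²/2)T) / (σ√T) = (ln(137.0/129.61) + (0.0627+0.2589²/2)·1.6867) / 0.336241 = (0.055451 + 0.162285) / 0.336241 = 0.647559
d₂ = d₁ − σ√T = 0.647559 − 0.336241 = 0.311318
e^{−rT} = 0.899644
N(d₁) = 0.741365,  N(d₂) = 0.622221
V = S·N(d₁) − K·e^{−rT}·N(d₂) = 101.567006 − 72.552706 = 29.014300 (equal to the quote); since ∂V/∂σ > 0 for all σ, the implied volatility is unique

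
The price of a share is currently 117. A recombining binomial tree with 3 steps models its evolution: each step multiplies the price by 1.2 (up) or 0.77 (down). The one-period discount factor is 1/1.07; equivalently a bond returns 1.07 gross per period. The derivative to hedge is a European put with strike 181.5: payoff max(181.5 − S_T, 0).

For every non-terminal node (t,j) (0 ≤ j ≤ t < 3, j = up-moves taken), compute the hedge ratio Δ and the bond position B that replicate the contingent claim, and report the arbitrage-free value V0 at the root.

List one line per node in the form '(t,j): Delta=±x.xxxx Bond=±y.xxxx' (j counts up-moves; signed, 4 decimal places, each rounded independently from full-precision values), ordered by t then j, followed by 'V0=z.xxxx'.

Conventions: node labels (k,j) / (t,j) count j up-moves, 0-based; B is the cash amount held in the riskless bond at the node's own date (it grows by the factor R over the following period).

(0,0): Delta=-0.8253 Bond=133.4470
(1,0): Delta=-1.0000 Bond=158.5291
(1,1): Delta=-0.7767 Bond=135.9673
(2,0): Delta=-1.0000 Bond=169.6262
(2,1): Delta=-1.0000 Bond=169.6262
(2,2): Delta=-0.7146 Bond=135.0239
V0=36.8896

Under the risk-neutral measure, an up-move has probability p* = (R−d)/(u−d) = 0.6977 and values discount at R = 1.07.
Terminal payoffs: V(3,0)=128.0856, V(3,1)=98.2568, V(3,2)=51.7704, V(3,3)=0.0000
(2,0): S=69.3693. Δ = (V_up−V_dn)/(S_up−S_dn) = (98.2568−128.0856)/(83.2432−53.4144) = -1.0000. V = [p*·98.2568 + (1−p*)·128.0856]/1.07 = 100.2569. B = V − Δ·S = 169.6262.
(2,1): S=108.1080. Δ = (V_up−V_dn)/(S_up−S_dn) = (51.7704−98.2568)/(129.7296−83.2432) = -1.0000. V = [p*·51.7704 + (1−p*)·98.2568]/1.07 = 61.5182. B = V − Δ·S = 169.6262.
(2,2): S=168.4800. Δ = (V_up−V_dn)/(S_up−S_dn) = (0.0000−51.7704)/(202.1760−129.7296) = -0.7146. V = [p*·0.0000 + (1−p*)·51.7704]/1.07 = 14.6276. B = V − Δ·S = 135.0239.
(1,0): S=90.0900. Δ = (V_up−V_dn)/(S_up−S_dn) = (61.5182−100.2569)/(108.1080−69.3693) = -1.0000. V = [p*·61.5182 + (1−p*)·100.2569]/1.07 = 68.4391. B = V − Δ·S = 158.5291.
(1,1): S=140.4000. Δ = (V_up−V_dn)/(S_up−S_dn) = (14.6276−61.5182)/(168.4800−108.1080) = -0.7767. V = [p*·14.6276 + (1−p*)·61.5182]/1.07 = 26.9194. B = V − Δ·S = 135.9673.
(0,0): S=117.0000. Δ = (V_up−V_dn)/(S_up−S_dn) = (26.9194−68.4391)/(140.4000−90.0900) = -0.8253. V = [p*·26.9194 + (1−p*)·68.4391]/1.07 = 36.8896. B = V − Δ·S = 133.4470.
As a check, the time-0 holding Δ(0,0)·S0 + B(0,0) comes to 36.8896 — exactly V0.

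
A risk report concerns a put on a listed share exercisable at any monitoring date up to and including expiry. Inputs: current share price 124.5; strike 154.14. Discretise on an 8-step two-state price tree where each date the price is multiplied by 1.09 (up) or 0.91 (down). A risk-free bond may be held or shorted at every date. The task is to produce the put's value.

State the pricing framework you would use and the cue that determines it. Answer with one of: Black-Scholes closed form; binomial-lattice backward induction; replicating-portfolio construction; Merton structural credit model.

framework: binomial-lattice backward induction

Key observation: an American put (K = 154.14, S₀ = 124.5) on a 8-date tree has no closed form — the optimal stopping decision is embedded and must be resolved recursively from expiry.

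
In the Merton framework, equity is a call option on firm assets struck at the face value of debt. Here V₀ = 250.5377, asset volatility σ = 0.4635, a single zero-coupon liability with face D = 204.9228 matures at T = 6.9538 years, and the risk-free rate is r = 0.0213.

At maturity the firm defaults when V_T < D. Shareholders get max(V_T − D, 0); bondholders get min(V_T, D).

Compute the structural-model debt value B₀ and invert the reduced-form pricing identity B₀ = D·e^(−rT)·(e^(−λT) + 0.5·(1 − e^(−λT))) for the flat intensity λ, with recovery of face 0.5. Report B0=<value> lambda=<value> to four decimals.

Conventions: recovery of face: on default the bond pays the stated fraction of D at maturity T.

B0=112.1384 lambda=0.1887

Work the structural quantities from V₀ = 250.5377 against face 204.9228:
d₁ = [ln(V₀/D) + (r + σ²/2)T] / (σ√T)
   = [ln(250.5377/204.9228) + (0.0213 + 0.5·0.4635²)·6.9538] / (0.4635·√6.9538)
   = [0.200976 + 0.895066] / 1.222252 = 0.896740
d₂ = d₁ − σ√T = 0.896740 − 1.222252 = -0.325512
N(d₁) = 0.815071,  N(d₂) = 0.372397,  e^(−rT) = 0.862331
E₀ = V₀·N(d₁) − D·e^(−rT)·N(d₂)
   = 250.5377·0.815071 − 204.9228·0.862331·0.372397 = 138.399343
B₀ = V₀ − E₀ = 250.5377 − 138.399343 = 112.138357
e^(−λT) = (B₀·e^(rT)/D − 0.5)/(1 − 0.5) = (112.1384·1.159647/204.9228 − 0.5)/0.5 = 0.26917061
λ = −ln(0.26917061)/6.9538 = 0.188733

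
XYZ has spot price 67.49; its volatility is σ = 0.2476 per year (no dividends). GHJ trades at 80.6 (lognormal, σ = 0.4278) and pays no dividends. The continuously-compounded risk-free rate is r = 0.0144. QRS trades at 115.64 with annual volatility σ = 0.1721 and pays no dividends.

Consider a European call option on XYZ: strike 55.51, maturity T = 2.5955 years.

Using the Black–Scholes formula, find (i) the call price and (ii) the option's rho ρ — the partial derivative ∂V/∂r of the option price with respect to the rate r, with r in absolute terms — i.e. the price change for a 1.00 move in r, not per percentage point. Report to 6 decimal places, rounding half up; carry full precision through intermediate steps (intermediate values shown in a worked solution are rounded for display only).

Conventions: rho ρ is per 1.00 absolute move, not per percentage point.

price = 18.123543
ρ = 90.153199

σ√T = 0.2476·√2.5955 = 0.398897
d₁ = (ln(S/K) + (r+σ²/2)T) / (σ√T) = (ln(67.49/55.51) + (0.0144+0.2476²/2)·2.5955) / 0.398897 = (0.195416 + 0.116935) / 0.398897 = 0.783036
d₂ = d₁ − σ√T = 0.783036 − 0.398897 = 0.384139
e^{−rT} = 0.963315
N(d₁) = 0.783197,  N(d₂) = 0.649562
Call price V = S·N(d₁) − K·e^{−rT}·N(d₂) = 52.857967 − 34.734424 = 18.123543
ρ = K·T·e^{−rT}·N(d₂) = 90.153199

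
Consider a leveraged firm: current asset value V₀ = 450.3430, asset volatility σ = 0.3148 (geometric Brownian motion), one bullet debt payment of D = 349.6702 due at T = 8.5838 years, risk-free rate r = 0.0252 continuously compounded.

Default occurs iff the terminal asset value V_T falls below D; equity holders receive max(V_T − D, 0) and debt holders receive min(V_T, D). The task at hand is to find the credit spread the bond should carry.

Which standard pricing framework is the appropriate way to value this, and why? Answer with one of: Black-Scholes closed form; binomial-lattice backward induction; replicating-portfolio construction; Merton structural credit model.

Key observation: a levered firm with one bullet debt due at 8.5838 years is the canonical structural-credit setup: equity is a call on the firm's assets struck at the face value.

framework: Merton structural credit model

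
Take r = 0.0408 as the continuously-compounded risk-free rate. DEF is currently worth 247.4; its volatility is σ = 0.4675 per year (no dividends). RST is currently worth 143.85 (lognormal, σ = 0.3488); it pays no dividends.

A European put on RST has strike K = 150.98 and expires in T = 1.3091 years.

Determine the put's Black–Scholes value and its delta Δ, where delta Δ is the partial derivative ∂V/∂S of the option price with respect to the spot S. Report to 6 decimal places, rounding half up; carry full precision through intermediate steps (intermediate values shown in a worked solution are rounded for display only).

σ√T = 0.3488·√1.3091 = 0.399083
d₁ = (ln(S/K) + (r+σ²/2)T) / (σ√T) = (ln(143.85/150.98) + (0.0408+0.3488²/2)·1.3091) / 0.399083 = (-0.048376 + 0.133045) / 0.399083 = 0.212158
d₂ = d₁ − σ√T = 0.212158 − 0.399083 = -0.186925
e^{−rT} = 0.947990
N(−d₁) = 0.415992,  N(−d₂) = 0.574140
Put price V = K·e^{−rT}·N(−d₂) − S·N(−d₁) = 82.175280 − 59.840446 = 22.334834
Δ = −N(−d₁) = -0.415992

price = 22.334834
Δ = -0.415992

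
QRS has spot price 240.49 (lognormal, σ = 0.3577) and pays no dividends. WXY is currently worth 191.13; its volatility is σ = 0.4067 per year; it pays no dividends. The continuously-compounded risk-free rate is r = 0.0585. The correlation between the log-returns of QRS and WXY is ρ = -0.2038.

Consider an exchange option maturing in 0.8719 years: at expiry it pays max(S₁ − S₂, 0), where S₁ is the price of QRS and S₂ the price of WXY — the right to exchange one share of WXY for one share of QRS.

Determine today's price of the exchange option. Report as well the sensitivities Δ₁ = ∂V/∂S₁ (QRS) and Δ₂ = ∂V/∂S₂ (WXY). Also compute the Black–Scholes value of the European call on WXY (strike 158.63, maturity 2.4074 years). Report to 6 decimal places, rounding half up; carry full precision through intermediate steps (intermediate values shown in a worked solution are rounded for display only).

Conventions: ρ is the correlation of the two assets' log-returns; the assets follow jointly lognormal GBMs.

σ_eff = √(σ₁² + σ₂² − 2ρσ₁σ₂) = √(0.3577² + 0.4067² − 2·-0.2038·0.3577·0.4067) = 0.593844
d₁ = (ln(S₁/S₂) + (q₂ − q₁ + σ_eff²/2)T) / (σ_eff√T) = (ln(240.49/191.13) + (0.0 − 0.0 + 0.176325)·0.8719) / 0.554505 = 0.691540
d₂ = d₁ − σ_eff√T = 0.691540 − 0.554505 = 0.137035
N(d₁) = 0.755387,  N(d₂) = 0.554499
V = S₁·e^{−q₁T}·N(d₁) − S₂·e^{−q₂T}·N(d₂) = 181.663014 − 105.981302 = 75.681712
Δ₁ = e^{−q₁T}·N(d₁) = 0.755387;  Δ₂ = −e^{−q₂T}·N(d₂) = -0.554499
[vanilla: WXY call K=158.63]
σ√T = 0.4067·√2.4074 = 0.631028
d₁ = (ln(S/K) + (r+σ²/2)T) / (σ√T) = (ln(191.13/158.63) + (0.0585+0.4067²/2)·2.4074) / 0.631028 = (0.186379 + 0.339931) / 0.631028 = 0.834053
d₂ = d₁ − σ√T = 0.834053 − 0.631028 = 0.203025
e^{−rT} = 0.868634
N(d₁) = 0.797874,  N(d₂) = 0.580442
price = S·N(d₁) − K·e^{−rT}·N(d₂) = 152.497720 − 79.980003 = 72.517717

exchange price = 75.681712
Δ1 = 0.755387
Δ2 = -0.554499
price(WXY call K=158.63) = 72.517717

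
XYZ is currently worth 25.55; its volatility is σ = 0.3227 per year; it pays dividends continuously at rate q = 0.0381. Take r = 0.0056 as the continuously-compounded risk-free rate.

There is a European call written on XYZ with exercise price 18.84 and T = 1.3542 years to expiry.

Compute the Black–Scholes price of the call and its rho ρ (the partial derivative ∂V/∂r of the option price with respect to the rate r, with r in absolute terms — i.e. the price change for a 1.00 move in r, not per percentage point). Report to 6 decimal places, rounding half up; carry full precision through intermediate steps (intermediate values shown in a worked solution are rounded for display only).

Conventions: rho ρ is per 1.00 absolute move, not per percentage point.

price = 6.710486
ρ = 17.564273

σ√T = 0.3227·√1.3542 = 0.375526
d₁ = (ln(S/K) + (r−q+σ²/2)T) / (σ√T) = (ln(25.55/18.84) + (0.0056−0.0381+0.3227²/2)·1.3542) / 0.375526 = (0.304655 + 0.026499) / 0.375526 = 0.881838
d₂ = d₁ − σ√T = 0.881838 − 0.375526 = 0.506312
e^{−rT} = 0.992445
e^{−qT} = 0.949713
N(d₁) = 0.811068,  N(d₂) = 0.693681
Call price V = S·e^{−qT}·N(d₁) − K·e^{−rT}·N(d₂) = 19.680707 − 12.970221 = 6.710486
ρ = K·T·e^{−rT}·N(d₂) = 17.564273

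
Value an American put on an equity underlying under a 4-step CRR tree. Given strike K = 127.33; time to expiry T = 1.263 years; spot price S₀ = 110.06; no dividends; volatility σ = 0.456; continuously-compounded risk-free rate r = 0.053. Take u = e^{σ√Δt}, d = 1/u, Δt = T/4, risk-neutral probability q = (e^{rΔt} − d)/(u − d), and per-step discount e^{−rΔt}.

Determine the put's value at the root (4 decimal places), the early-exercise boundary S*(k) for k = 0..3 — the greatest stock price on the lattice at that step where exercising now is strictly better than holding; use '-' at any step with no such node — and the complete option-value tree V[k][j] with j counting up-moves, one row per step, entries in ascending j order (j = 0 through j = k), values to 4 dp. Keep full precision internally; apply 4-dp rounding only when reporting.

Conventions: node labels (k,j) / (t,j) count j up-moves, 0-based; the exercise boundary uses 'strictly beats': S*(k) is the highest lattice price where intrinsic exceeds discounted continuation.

price = 30.3607
boundary = - - 65.9277 85.1821
tree:
30.3607
44.1402 15.8437
61.4023 26.1740 4.7116
76.3046 42.1479 9.0205 0.0000
87.8383 61.4023 17.2700 0.0000 0.0000

Δt=0.31575, u=1.29205, d=0.77396, q=0.46886, disc=e^(-rΔt)=0.98340
k=4 terminal: V=max(K-S,0) → 87.8383 61.4023 17.2700 0.0000 0.0000
k=3: j=0 S=51.0254 intr=76.3046 cont=74.1915 V=76.3046[EX]; j=1 S=85.1821 intr=42.1479 cont=40.0348 V=42.1479[EX]; j=2 S=142.2036 intr=0.0000 cont=9.0205 V=9.0205[hold]; j=3 S=237.3954 intr=0.0000 cont=0.0000 V=0.0000[hold]  S*(3)=85.1821
k=2: j=0 S=65.9277 intr=61.4023 cont=59.2892 V=61.4023[EX]; j=1 S=110.0600 intr=17.2700 cont=26.1740 V=26.1740[hold]; j=2 S=183.7348 intr=0.0000 cont=4.7116 V=4.7116[hold]  S*(2)=65.9277
k=1: j=0 S=85.1821 intr=42.1479 cont=44.1402 V=44.1402[hold]; j=1 S=142.2036 intr=0.0000 cont=15.8437 V=15.8437[hold]  S*(1)=-
k=0: j=0 S=110.0600 intr=17.2700 cont=30.3607 V=30.3607[hold]  S*(0)=-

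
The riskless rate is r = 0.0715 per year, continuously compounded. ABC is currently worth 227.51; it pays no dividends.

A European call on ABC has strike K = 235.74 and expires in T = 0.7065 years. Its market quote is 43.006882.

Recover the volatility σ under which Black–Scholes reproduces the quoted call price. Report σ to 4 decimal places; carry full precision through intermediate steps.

At σ = 0.5502 the Black–Scholes value reproduces the quote:
σ√T = 0.5502·√0.7065 = 0.462463
d₁ = (ln(S/K) + (r+σ²/2)T) / (σ√T) = (ln(227.51/235.74) + (0.0715+0.5502²/2)·0.7065) / 0.462463 = (-0.035535 + 0.157451) / 0.462463 = 0.263622
d₂ = d₁ − σ√T = 0.263622 − 0.462463 = -0.198841
e^{−rT} = 0.950740
N(d₁) = 0.603964,  N(d₂) = 0.421194
V = S·N(d₁) − K·e^{−rT}·N(d₂) = 137.407933 − 94.401052 = 43.006882 (equal to the quote); since ∂V/∂σ > 0 for all σ, the implied volatility is unique

sigma = 0.5502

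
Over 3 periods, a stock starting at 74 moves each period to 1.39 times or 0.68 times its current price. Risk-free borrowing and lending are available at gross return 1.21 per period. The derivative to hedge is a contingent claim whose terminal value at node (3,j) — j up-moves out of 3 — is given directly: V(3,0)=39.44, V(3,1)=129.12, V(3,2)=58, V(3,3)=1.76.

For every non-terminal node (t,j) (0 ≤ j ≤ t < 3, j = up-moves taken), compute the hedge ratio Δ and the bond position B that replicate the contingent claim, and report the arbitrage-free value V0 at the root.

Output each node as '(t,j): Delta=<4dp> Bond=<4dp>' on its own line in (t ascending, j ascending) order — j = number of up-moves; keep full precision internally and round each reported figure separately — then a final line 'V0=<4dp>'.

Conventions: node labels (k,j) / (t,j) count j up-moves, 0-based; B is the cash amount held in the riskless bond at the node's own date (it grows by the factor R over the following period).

Arbitrage-free pricing uses the up-move probability p* = (R−d)/(u−d) = 0.7465, discounting each step at R = 1.21.
Terminal payoffs: V(3,0)=39.4400, V(3,1)=129.1200, V(3,2)=58.0000, V(3,3)=1.7600
  t=2,j=0: stock 34.2176 → up 47.5625 (V=129.1200), down 23.2680 (V=39.4400). Price 87.9208; hedge Δ=3.6914, bond B=-38.3890.
  t=2,j=1: stock 69.9448 → up 97.2233 (V=58.0000), down 47.5625 (V=129.1200). Price 62.8351; hedge Δ=-1.4321, bond B=163.0041.
  t=2,j=2: stock 142.9754 → up 198.7358 (V=1.7600), down 97.2233 (V=58.0000). Price 13.2380; hedge Δ=-0.5540, bond B=92.4493.
  t=1,j=0: stock 50.3200 → up 69.9448 (V=62.8351), down 34.2176 (V=87.9208). Price 57.1858; hedge Δ=-0.7021, bond B=92.5179.
  t=1,j=1: stock 102.8600 → up 142.9754 (V=13.2380), down 69.9448 (V=62.8351). Price 21.3322; hedge Δ=-0.6791, bond B=91.1871.
  t=0,j=0: stock 74.0000 → up 102.8600 (V=21.3322), down 50.3200 (V=57.1858). Price 25.1420; hedge Δ=-0.6824, bond B=75.6401.
Sanity check at the root: Δ(0,0)·S0 + B(0,0) reproduces V0 = 25.1420.

(0,0): Delta=-0.6824 Bond=75.6401
(1,0): Delta=-0.7021 Bond=92.5179
(1,1): Delta=-0.6791 Bond=91.1871
(2,0): Delta=3.6914 Bond=-38.3890
(2,1): Delta=-1.4321 Bond=163.0041
(2,2): Delta=-0.5540 Bond=92.4493
V0=25.1420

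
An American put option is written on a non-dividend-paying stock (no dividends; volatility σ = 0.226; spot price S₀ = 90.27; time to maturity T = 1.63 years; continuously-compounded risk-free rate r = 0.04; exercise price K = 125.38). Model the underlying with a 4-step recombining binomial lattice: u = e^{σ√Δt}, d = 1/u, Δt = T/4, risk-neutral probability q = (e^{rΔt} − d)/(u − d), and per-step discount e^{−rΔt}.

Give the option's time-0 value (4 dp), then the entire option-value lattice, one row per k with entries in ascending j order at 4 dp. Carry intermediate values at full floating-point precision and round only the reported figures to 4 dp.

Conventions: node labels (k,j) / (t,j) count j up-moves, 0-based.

Δt=0.40750  u=1.15519  d=0.86566  q=0.52075  discount=0.98383
step 4 (expiry): payoffs max(K−S,0) = 74.6899 57.7354 35.1100 4.9170 0.0000
k=3: (k=3,j=0): S=58.5569, K−S=66.8231, hold=64.7960 ⇒ V=66.8231 exercise | (k=3,j=1): S=78.1427, K−S=47.2373, hold=45.2102 ⇒ V=47.2373 exercise | (k=3,j=2): S=104.2794, K−S=21.1006, hold=19.0735 ⇒ V=21.1006 exercise | (k=3,j=3): S=139.1582, K−S=0.0000, hold=2.3184 ⇒ V=2.3184 continue
k=2: (k=2,j=0): S=67.6446, K−S=57.7354, hold=55.7083 ⇒ V=57.7354 exercise | (k=2,j=1): S=90.2700, K−S=35.1100, hold=33.0829 ⇒ V=35.1100 exercise | (k=2,j=2): S=120.4630, K−S=4.9170, hold=11.1367 ⇒ V=11.1367 continue
k=1: (k=1,j=0): S=78.1427, K−S=47.2373, hold=45.2102 ⇒ V=47.2373 exercise | (k=1,j=1): S=104.2794, K−S=21.1006, hold=22.2600 ⇒ V=22.2600 continue
k=0: (k=0,j=0): S=90.2700, K−S=35.1100, hold=33.6769 ⇒ V=35.1100 exercise

price = 35.1100
tree:
35.1100
47.2373 22.2600
57.7354 35.1100 11.1367
66.8231 47.2373 21.1006 2.3184
74.6899 57.7354 35.1100 4.9170 0.0000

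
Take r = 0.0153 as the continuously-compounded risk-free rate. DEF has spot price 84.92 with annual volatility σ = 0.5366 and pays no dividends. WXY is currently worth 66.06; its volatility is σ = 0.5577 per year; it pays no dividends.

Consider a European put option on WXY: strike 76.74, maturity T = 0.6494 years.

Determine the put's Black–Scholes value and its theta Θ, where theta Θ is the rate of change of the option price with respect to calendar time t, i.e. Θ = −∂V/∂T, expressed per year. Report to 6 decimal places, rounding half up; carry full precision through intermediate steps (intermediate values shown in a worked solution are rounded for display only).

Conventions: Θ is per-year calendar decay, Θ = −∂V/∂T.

σ√T = 0.5577·√0.6494 = 0.449425
d₁ = (ln(S/K) + (r+σ²/2)T) / (σ√T) = (ln(66.06/76.74) + (0.0153+0.5577²/2)·0.6494) / 0.449425 = (-0.149860 + 0.110927) / 0.449425 = -0.086628
d₂ = d₁ − σ√T = -0.086628 − 0.449425 = -0.536052
e^{−rT} = 0.990113
N(−d₁) = 0.534516,  N(−d₂) = 0.704039
Put price V = K·e^{−rT}·N(−d₂) − S·N(−d₁) = 53.493783 − 35.310146 = 18.183637
φ(d₁) = (1/√(2π))·e^{−d₁²/2} = 0.397448
Θ = −S·φ(d₁)·σ/(2√T) + r·K·e^{−rT}·N(−d₂) = −9.085181 + 0.818455 = -8.266726

price = 18.183637
Θ = -8.266726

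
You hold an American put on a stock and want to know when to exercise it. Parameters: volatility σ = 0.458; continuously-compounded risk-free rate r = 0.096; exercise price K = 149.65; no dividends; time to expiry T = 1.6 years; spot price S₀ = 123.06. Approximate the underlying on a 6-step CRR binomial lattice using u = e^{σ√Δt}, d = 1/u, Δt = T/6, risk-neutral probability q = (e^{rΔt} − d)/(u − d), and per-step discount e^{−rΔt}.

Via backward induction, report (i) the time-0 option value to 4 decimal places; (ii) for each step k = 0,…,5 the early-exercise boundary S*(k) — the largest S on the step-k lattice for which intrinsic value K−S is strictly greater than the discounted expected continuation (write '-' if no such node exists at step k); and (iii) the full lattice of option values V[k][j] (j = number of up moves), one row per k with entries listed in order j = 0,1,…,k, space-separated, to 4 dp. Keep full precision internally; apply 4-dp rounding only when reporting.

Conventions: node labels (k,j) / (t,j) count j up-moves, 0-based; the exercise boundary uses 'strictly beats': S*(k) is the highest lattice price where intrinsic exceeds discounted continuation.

price = 36.7779
boundary = - - 76.6808 97.1408 76.6808 97.1408
tree:
36.7779
52.7672 22.4203
72.9692 34.9564 10.8277
89.1199 52.5092 18.9112 3.1627
101.8688 72.9692 32.1387 6.4310 0.0000
111.9326 89.1199 52.5092 13.0767 0.0000 0.0000
119.8767 101.8688 72.9692 26.5900 0.0000 0.0000 0.0000

Δt=0.26667  u=1.26682  d=0.78938  q=0.49546  discount=0.97472
step 6 (expiry): payoffs max(K−S,0) = 119.8767 101.8688 72.9692 26.5900 0.0000 0.0000 0.0000
step 5: (k=5,j=0): S=37.7174, K−S=111.9326, hold=108.1502 ⇒ V=111.9326 exercise | (k=5,j=1): S=60.5301, K−S=89.1199, hold=85.3374 ⇒ V=89.1199 exercise | (k=5,j=2): S=97.1408, K−S=52.5092, hold=48.7267 ⇒ V=52.5092 exercise | (k=5,j=3): S=155.8949, K−S=0.0000, hold=13.0767 ⇒ V=13.0767 continue | (k=5,j=4): S=250.1855, K−S=0.0000, hold=0.0000 ⇒ V=0.0000 continue | (k=5,j=5): S=401.5062, K−S=0.0000, hold=0.0000 ⇒ V=0.0000 continue  boundary S*=97.1408
step 4: (k=4,j=0): S=47.7812, K−S=101.8688, hold=98.0864 ⇒ V=101.8688 exercise | (k=4,j=1): S=76.6808, K−S=72.9692, hold=69.1868 ⇒ V=72.9692 exercise | (k=4,j=2): S=123.0600, K−S=26.5900, hold=32.1387 ⇒ V=32.1387 continue | (k=4,j=3): S=197.4909, K−S=0.0000, hold=6.4310 ⇒ V=6.4310 continue | (k=4,j=4): S=316.9401, K−S=0.0000, hold=0.0000 ⇒ V=0.0000 continue  boundary S*=76.6808
step 3: (k=3,j=0): S=60.5301, K−S=89.1199, hold=85.3374 ⇒ V=89.1199 exercise | (k=3,j=1): S=97.1408, K−S=52.5092, hold=51.4064 ⇒ V=52.5092 exercise | (k=3,j=2): S=155.8949, K−S=0.0000, hold=18.9112 ⇒ V=18.9112 continue | (k=3,j=3): S=250.1855, K−S=0.0000, hold=3.1627 ⇒ V=3.1627 continue  boundary S*=97.1408
step 2: (k=2,j=0): S=76.6808, K−S=72.9692, hold=69.1868 ⇒ V=72.9692 exercise | (k=2,j=1): S=123.0600, K−S=26.5900, hold=34.9564 ⇒ V=34.9564 continue | (k=2,j=2): S=197.4909, K−S=0.0000, hold=10.8277 ⇒ V=10.8277 continue  boundary S*=76.6808
step 1: (k=1,j=0): S=97.1408, K−S=52.5092, hold=52.7672 ⇒ V=52.7672 continue | (k=1,j=1): S=155.8949, K−S=0.0000, hold=22.4203 ⇒ V=22.4203 continue  boundary S*=-
step 0: (k=0,j=0): S=123.0600, K−S=26.5900, hold=36.7779 ⇒ V=36.7779 continue  boundary S*=-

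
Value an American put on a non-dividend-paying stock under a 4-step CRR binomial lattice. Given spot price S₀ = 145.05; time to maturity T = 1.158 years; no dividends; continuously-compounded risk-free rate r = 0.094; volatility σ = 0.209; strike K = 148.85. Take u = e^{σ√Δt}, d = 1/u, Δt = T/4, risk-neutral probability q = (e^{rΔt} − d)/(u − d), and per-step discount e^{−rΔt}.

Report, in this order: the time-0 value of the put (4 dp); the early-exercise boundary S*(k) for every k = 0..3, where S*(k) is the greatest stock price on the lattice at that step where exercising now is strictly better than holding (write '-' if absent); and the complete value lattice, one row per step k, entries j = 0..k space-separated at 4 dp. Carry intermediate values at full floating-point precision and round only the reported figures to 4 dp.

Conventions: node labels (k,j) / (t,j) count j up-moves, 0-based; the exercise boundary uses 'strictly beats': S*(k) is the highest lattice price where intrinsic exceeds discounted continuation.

price = 9.7204
boundary = - 129.6224 115.8357 129.6224
tree:
9.7204
19.2276 3.6819
33.0143 8.4586 0.5923
45.3347 19.2276 1.5002 0.0000
56.3446 33.0143 3.8000 0.0000 0.0000

Δt=0.28950  u=1.11902  d=0.89364  q=0.59432  discount=0.97315
step 4 (expiry): payoffs max(K−S,0) = 56.3446 33.0143 3.8000 0.0000 0.0000
step 3: (k=3,j=0): S=103.5153, K−S=45.3347, hold=41.3386 ⇒ V=45.3347 exercise | (k=3,j=1): S=129.6224, K−S=19.2276, hold=15.2316 ⇒ V=19.2276 exercise | (k=3,j=2): S=162.3138, K−S=0.0000, hold=1.5002 ⇒ V=1.5002 continue | (k=3,j=3): S=203.2501, K−S=0.0000, hold=0.0000 ⇒ V=0.0000 continue  boundary S*=129.6224
step 2: (k=2,j=0): S=115.8357, K−S=33.0143, hold=29.0183 ⇒ V=33.0143 exercise | (k=2,j=1): S=145.0500, K−S=3.8000, hold=8.4586 ⇒ V=8.4586 continue | (k=2,j=2): S=181.6323, K−S=0.0000, hold=0.5923 ⇒ V=0.5923 continue  boundary S*=115.8357
step 1: (k=1,j=0): S=129.6224, K−S=19.2276, hold=17.9259 ⇒ V=19.2276 exercise | (k=1,j=1): S=162.3138, K−S=0.0000, hold=3.6819 ⇒ V=3.6819 continue  boundary S*=129.6224
step 0: (k=0,j=0): S=145.0500, K−S=3.8000, hold=9.7204 ⇒ V=9.7204 continue  boundary S*=-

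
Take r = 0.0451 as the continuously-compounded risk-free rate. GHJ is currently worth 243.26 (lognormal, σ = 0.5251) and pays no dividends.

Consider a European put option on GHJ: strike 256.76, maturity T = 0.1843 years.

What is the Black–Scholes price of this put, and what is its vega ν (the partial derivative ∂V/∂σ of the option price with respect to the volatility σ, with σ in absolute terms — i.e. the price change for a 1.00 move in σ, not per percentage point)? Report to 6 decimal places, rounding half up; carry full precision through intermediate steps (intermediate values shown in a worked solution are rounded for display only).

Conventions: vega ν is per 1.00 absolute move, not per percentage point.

price = 28.483851
ν = 41.493892

σ√T = 0.5251·√0.1843 = 0.225426
d₁ = (ln(S/K) + (r+σ²/2)T) / (σ√T) = (ln(243.26/256.76) + (0.0451+0.5251²/2)·0.1843) / 0.225426 = (-0.054011 + 0.033720) / 0.225426 = -0.090010
d₂ = d₁ − σ√T = -0.090010 − 0.225426 = -0.315436
e^{−rT} = 0.991723
N(−d₁) = 0.535860,  N(−d₂) = 0.623785
Put price V = K·e^{−rT}·N(−d₂) − S·N(−d₁) = 158.837196 − 130.353345 = 28.483851
φ(d₁) = (1/√(2π))·e^{−d₁²/2} = 0.397329
ν = S·φ(d₁)·√T = 41.493892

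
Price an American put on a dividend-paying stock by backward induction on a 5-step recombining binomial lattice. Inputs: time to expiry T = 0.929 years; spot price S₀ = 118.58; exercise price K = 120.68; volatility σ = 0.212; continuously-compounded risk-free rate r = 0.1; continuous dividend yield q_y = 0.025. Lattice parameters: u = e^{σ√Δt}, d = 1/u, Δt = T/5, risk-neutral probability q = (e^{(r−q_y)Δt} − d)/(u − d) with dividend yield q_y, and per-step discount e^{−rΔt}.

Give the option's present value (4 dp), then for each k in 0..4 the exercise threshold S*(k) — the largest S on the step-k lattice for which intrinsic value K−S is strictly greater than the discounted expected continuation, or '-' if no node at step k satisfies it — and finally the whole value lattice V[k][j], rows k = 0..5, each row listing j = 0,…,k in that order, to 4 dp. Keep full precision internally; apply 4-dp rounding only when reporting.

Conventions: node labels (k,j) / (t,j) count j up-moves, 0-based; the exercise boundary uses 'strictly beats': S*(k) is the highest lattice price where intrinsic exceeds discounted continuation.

Δt=0.18580, u=1.09569, d=0.91267, q=0.55384, disc=e^(-rΔt)=0.98159
k=5 terminal: V=max(K-S,0) → 45.5906 30.5329 12.4557 0.0000 0.0000 0.0000
k=4: j=0 S=82.2745 intr=38.4055 cont=36.5652 V=38.4055[EX]; j=1 S=98.7730 intr=21.9070 cont=20.1432 V=21.9070[EX]; j=2 S=118.5800 intr=2.1000 cont=5.4549 V=5.4549[hold]; j=3 S=142.3589 intr=0.0000 cont=0.0000 V=0.0000[hold]; j=4 S=170.9061 intr=0.0000 cont=0.0000 V=0.0000[hold]  S*(4)=98.7730
k=3: j=0 S=90.1471 intr=30.5329 cont=28.7291 V=30.5329[EX]; j=1 S=108.2243 intr=12.4557 cont=12.5595 V=12.5595[hold]; j=2 S=129.9266 intr=0.0000 cont=2.3889 V=2.3889[hold]; j=3 S=155.9808 intr=0.0000 cont=0.0000 V=0.0000[hold]  S*(3)=90.1471
k=2: j=0 S=98.7730 intr=21.9070 cont=20.1996 V=21.9070[EX]; j=1 S=118.5800 intr=2.1000 cont=6.7991 V=6.7991[hold]; j=2 S=142.3589 intr=0.0000 cont=1.0462 V=1.0462[hold]  S*(2)=98.7730
k=1: j=0 S=108.2243 intr=12.4557 cont=13.2903 V=13.2903[hold]; j=1 S=129.9266 intr=0.0000 cont=3.5464 V=3.5464[hold]  S*(1)=-
k=0: j=0 S=118.5800 intr=2.1000 cont=7.7484 V=7.7484[hold]  S*(0)=-

price = 7.7484
boundary = - - 98.7730 90.1471 98.7730
tree:
7.7484
13.2903 3.5464
21.9070 6.7991 1.0462
30.5329 12.5595 2.3889 0.0000
38.4055 21.9070 5.4549 0.0000 0.0000
45.5906 30.5329 12.4557 0.0000 0.0000 0.0000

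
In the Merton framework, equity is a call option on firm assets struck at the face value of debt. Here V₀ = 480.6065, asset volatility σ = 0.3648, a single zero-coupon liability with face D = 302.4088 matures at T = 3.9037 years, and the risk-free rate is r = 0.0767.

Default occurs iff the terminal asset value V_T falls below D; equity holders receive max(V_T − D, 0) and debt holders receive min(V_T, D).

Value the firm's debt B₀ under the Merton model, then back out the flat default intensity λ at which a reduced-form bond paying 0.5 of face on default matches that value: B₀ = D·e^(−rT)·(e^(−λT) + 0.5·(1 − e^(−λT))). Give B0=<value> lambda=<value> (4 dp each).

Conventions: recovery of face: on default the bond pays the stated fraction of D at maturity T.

B0=207.2619 lambda=0.0419

With assets at 480.6065 and a single debt payment of 302.4088 at 3.9037 years:
d₁ = [ln(V₀/D) + (r + σ²/2)T] / (σ√T)
   = [ln(480.6065/302.4088) + (0.0767 + 0.5·0.3648²)·3.9037] / (0.3648·√3.9037)
   = [0.463269 + 0.559164] / 0.720764 = 1.418541
d₂ = d₁ − σ√T = 1.418541 − 0.720764 = 0.697777
N(d₁) = 0.921984,  N(d₂) = 0.757342,  e^(−rT) = 0.741253
E₀ = V₀·N(d₁) − D·e^(−rT)·N(d₂)
   = 480.6065·0.921984 − 302.4088·0.741253·0.757342 = 273.344583
B₀ = V₀ − E₀ = 480.6065 − 273.344583 = 207.261917
e^(−λT) = (B₀·e^(rT)/D − 0.5)/(1 − 0.5) = (207.2619·1.349068/302.4088 − 0.5)/0.5 = 0.84922094
λ = −ln(0.84922094)/3.9037 = 0.041867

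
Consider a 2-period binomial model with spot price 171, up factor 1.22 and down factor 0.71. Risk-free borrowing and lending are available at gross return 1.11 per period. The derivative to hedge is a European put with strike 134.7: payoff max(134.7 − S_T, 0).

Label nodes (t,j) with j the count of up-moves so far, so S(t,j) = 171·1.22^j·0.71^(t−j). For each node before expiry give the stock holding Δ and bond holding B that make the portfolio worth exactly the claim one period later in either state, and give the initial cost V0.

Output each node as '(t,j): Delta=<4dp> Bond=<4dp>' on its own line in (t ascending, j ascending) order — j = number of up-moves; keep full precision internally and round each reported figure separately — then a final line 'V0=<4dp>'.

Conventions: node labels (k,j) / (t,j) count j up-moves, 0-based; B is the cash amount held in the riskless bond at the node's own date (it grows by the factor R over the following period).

No-arbitrage ⇒ martingale measure with p* = (R−d)/(u−d) = 0.7843.
Expiry values: V(2,0)=48.4989, V(2,1)=0.0000, V(2,2)=0.0000
Node (1,0) S=121.4100: V=(p*·0.0000+(1−p*)·48.4989)/1.11=9.4239; Δ=(0.0000−48.4989)/(148.1202−86.2011)=-0.7833; B=V−Δ·S=104.5198
Node (1,1) S=208.6200: V=(p*·0.0000+(1−p*)·0.0000)/1.11=0.0000; Δ=(0.0000−0.0000)/(254.5164−148.1202)=0.0000; B=V−Δ·S=0.0000
Node (0,0) S=171.0000: V=(p*·0.0000+(1−p*)·9.4239)/1.11=1.8312; Δ=(0.0000−9.4239)/(208.6200−121.4100)=-0.1081; B=V−Δ·S=20.3094
Check: Δ(0,0)·S0 + B(0,0) = 1.8312 = V0.

(0,0): Delta=-0.1081 Bond=20.3094
(1,0): Delta=-0.7833 Bond=104.5198
(1,1): Delta=0.0000 Bond=0.0000
V0=1.8312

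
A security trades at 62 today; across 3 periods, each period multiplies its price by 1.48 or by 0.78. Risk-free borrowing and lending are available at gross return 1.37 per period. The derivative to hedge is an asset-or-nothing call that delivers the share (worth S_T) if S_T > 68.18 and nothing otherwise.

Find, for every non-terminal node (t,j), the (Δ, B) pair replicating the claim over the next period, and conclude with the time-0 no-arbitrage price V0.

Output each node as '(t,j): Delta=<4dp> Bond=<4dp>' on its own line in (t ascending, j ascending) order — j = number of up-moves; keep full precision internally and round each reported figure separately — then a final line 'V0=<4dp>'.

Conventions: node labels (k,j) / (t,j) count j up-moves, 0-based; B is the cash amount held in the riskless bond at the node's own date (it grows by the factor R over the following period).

Under the risk-neutral measure, an up-move has probability p* = (R−d)/(u−d) = 0.8429 and values discount at R = 1.37.
Payoffs at expiry: V(3,0)=0.0000, V(3,1)=0.0000, V(3,2)=105.9277, V(3,3)=200.9911
Node (2,0) S=37.7208: V=(p*·0.0000+(1−p*)·0.0000)/1.37=0.0000; Δ=(0.0000−0.0000)/(55.8268−29.4222)=0.0000; B=V−Δ·S=0.0000
Node (2,1) S=71.5728: V=(p*·105.9277+(1−p*)·0.0000)/1.37=65.1693; Δ=(105.9277−0.0000)/(105.9277−55.8268)=2.1143; B=V−Δ·S=-86.1560
Node (2,2) S=135.8048: V=(p*·200.9911+(1−p*)·105.9277)/1.37=135.8048; Δ=(200.9911−105.9277)/(200.9911−105.9277)=1.0000; B=V−Δ·S=0.0000
Node (1,0) S=48.3600: V=(p*·65.1693+(1−p*)·0.0000)/1.37=40.0937; Δ=(65.1693−0.0000)/(71.5728−37.7208)=1.9251; B=V−Δ·S=-53.0053
Node (1,1) S=91.7600: V=(p*·135.8048+(1−p*)·65.1693)/1.37=91.0255; Δ=(135.8048−65.1693)/(135.8048−71.5728)=1.0997; B=V−Δ·S=-9.8823
Node (0,0) S=62.0000: V=(p*·91.0255+(1−p*)·40.0937)/1.37=60.6000; Δ=(91.0255−40.0937)/(91.7600−48.3600)=1.1735; B=V−Δ·S=-12.1597
Check: Δ(0,0)·S0 + B(0,0) = 60.6000 = V0.

(0,0): Delta=1.1735 Bond=-12.1597
(1,0): Delta=1.9251 Bond=-53.0053
(1,1): Delta=1.0997 Bond=-9.8823
(2,0): Delta=0.0000 Bond=0.0000
(2,1): Delta=2.1143 Bond=-86.1560
(2,2): Delta=1.0000 Bond=0.0000
V0=60.6000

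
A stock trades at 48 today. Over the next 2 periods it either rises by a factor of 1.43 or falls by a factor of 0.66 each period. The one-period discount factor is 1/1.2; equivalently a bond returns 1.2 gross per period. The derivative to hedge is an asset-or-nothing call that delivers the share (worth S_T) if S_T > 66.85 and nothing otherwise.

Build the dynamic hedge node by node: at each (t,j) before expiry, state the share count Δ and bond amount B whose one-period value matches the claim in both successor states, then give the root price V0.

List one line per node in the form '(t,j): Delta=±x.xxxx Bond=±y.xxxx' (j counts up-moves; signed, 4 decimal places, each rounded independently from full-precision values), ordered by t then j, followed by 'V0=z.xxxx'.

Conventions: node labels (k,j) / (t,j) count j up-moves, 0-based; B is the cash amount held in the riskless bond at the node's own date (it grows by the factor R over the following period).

(0,0): Delta=1.5520 Bond=-40.9739
(1,0): Delta=0.0000 Bond=0.0000
(1,1): Delta=1.8571 Bond=-70.1109
V0=33.5241

Arbitrage-free pricing uses the up-move probability p* = (R−d)/(u−d) = 0.7013, discounting each step at R = 1.2.
At maturity the claim pays: V(2,0)=0.0000, V(2,1)=0.0000, V(2,2)=98.1552
(1,0): S=31.6800. Δ = (V_up−V_dn)/(S_up−S_dn) = (0.0000−0.0000)/(45.3024−20.9088) = 0.0000. V = [p*·0.0000 + (1−p*)·0.0000]/1.2 = 0.0000. B = V − Δ·S = 0.0000.
(1,1): S=68.6400. Δ = (V_up−V_dn)/(S_up−S_dn) = (98.1552−0.0000)/(98.1552−45.3024) = 1.8571. V = [p*·98.1552 + (1−p*)·0.0000]/1.2 = 57.3634. B = V − Δ·S = -70.1109.
(0,0): S=48.0000. Δ = (V_up−V_dn)/(S_up−S_dn) = (57.3634−0.0000)/(68.6400−31.6800) = 1.5520. V = [p*·57.3634 + (1−p*)·0.0000]/1.2 = 33.5241. B = V − Δ·S = -40.9739.
Sanity check at the root: Δ(0,0)·S0 + B(0,0) reproduces V0 = 33.5241.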